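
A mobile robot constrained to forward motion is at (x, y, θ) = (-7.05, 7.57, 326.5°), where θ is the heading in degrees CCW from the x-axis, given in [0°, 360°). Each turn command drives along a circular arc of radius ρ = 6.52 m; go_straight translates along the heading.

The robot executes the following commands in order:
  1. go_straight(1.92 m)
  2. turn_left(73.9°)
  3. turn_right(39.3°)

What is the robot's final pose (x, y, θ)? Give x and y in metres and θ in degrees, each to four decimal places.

set_pose: (x, y, θ) = (-7.0500, 7.5700, 326.5000°), ρ = 6.52
go_straight(1.92): x += 1.92·cos θ, y += 1.92·sin θ → (-5.4489, 6.5103, 326.5000°)
turn_left(73.9°): centre at ρ to the left, rotate +73.9° → (2.3754, 6.9820, 400.4000° ≡ 40.4000°)
turn_right(39.3°): centre at ρ to the right, rotate −39.3° → (6.4760, 8.5356, 1.1000°)

(6.4760, 8.5356, 1.1000°)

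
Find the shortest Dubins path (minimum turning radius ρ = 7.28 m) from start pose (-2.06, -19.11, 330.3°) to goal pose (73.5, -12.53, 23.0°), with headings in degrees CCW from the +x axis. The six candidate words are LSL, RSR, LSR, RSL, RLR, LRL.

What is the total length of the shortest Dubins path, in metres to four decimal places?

76.1540 m

Let ψ = atan2(Δy, Δx) = atan2(6.58, 75.56) = 4.9769° be the start→goal bearing.
Normalize: d = |goal − start| / ρ = 75.845962/7.28 = 10.418401, α = (θ_start − ψ) mod 360° = 325.3231° = 5.677959 rad, β = (θ_goal − ψ) mod 360° = 18.0231° = 0.314562 rad.
Common terms: sin α = -0.568949, cos α = 0.822373, sin β = 0.309400, cos β = 0.950932, cos(α−β) = 0.605988, d² = 108.543088. Work in radians in the unit-radius frame; every candidate has L = ρ·(t + p + q).
LSL: p² = 2 + d² − 2cos(α−β) + 2d(sin α − sin β) = 91.029140; p = √p² = 9.540919; φ = atan2(cos β − cos α, d + sin α − sin β) = 0.013475 rad; t = (φ − α) mod 2π = 0.618702 rad, q = (β − φ) mod 2π = 0.301087 rad → L = 7.28·(0.618702 + 9.540919 + 0.301087) = 7.28·10.460708 = 76.153953 m
RSR: p² = 2 + d² − 2cos(α−β) + 2d(sin β − sin α) = 127.633082; p = √p² = 11.297481; φ = atan2(cos α − cos β, d − sin α + sin β) = -0.011380 rad; t = (α − φ) mod 2π = 5.689338 rad, q = (φ − β) mod 2π = 5.957244 rad → L = 7.28·(5.689338 + 11.297481 + 5.957244) = 7.28·22.944063 = 167.032781 m
LSR: p² = d² − 2 + 2cos(α−β) + 2d(sin α + sin β) = 102.346897; p = √p² = 10.116664; φ = atan2(−cos α − cos β, d + sin α + sin β) − atan2(−2, p) = 0.022361 rad; t = (φ − α) mod 2π = 0.627587 rad, q = (φ − β) mod 2π = 5.990984 rad → L = 7.28·(0.627587 + 10.116664 + 5.990984) = 7.28·16.735236 = 121.832516 m
RSL: p² = d² − 2 + 2cos(α−β) − 2d(sin α + sin β) = 113.163233; p = √p² = 10.637821; φ = atan2(cos α + cos β, d − sin α − sin β) − atan2(2, p) = -0.021269 rad; t = (α − φ) mod 2π = 5.699228 rad, q = (β − φ) mod 2π = 0.335831 rad → L = 7.28·(5.699228 + 10.637821 + 0.335831) = 7.28·16.672880 = 121.378565 m
RLR: c = (6 − d² + 2cos(α−β) + 2d(sin α − sin β))/8 = -14.954135, |c| > 1 → infeasible
LRL: c = (6 − d² + 2cos(α−β) − 2d(sin α − sin β))/8 = -10.378643, |c| > 1 → infeasible
Shortest: LSL with L = 76.153953 m ≈ 76.1540 m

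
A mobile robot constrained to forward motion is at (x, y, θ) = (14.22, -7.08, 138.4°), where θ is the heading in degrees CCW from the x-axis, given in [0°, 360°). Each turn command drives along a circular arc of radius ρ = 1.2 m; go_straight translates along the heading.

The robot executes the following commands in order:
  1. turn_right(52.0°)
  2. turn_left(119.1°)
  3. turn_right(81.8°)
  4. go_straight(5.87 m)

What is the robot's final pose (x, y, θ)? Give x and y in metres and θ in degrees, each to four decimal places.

(7.3329, 0.3520, 123.7000°)

set_pose: (x, y, θ) = (14.2200, -7.0800, 138.4000°), ρ = 1.2
turn_right(52.0°): centre at ρ to the right, rotate −52.0° → (13.8191, -6.1073, 86.4000°)
turn_left(119.1°): centre at ρ to the left, rotate +119.1° → (12.1048, -4.9488, 205.5000°)
turn_right(81.8°): centre at ρ to the right, rotate −81.8° → (10.5899, -4.5316, 123.7000°)
go_straight(5.87): x += 5.87·cos θ, y += 5.87·sin θ → (7.3329, 0.3520, 123.7000°)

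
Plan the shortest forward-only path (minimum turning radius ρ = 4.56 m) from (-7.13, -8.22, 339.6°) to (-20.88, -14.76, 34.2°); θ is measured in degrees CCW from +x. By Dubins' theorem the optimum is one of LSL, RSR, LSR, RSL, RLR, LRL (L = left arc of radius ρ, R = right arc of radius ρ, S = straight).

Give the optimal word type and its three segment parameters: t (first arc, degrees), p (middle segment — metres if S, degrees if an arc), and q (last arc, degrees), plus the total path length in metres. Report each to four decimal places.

RSR: t = 127.4271°, p = 11.3385 m, q = 177.9729°, L = 35.6444 m

Let ψ = atan2(Δy, Δx) = atan2(-6.54, -13.75) = -154.5625° be the start→goal bearing.
Normalize: d = |goal − start| / ρ = 15.226099/4.56 = 3.339057, α = (θ_start − ψ) mod 360° = 134.1625° = 2.341578 rad, β = (θ_goal − ψ) mod 360° = 188.7625° = 3.294528 rad.
Common terms: sin α = 0.717366, cos α = -0.696696, sin β = -0.152340, cos β = -0.988328, cos(α−β) = 0.579281, d² = 11.149301. Work in radians in the unit-radius frame; every candidate has L = ρ·(t + p + q).
LSL: p² = 2 + d² − 2cos(α−β) + 2d(sin α − sin β) = 17.798734; p = √p² = 4.218855; φ = atan2(cos β − cos α, d + sin α − sin β) = -0.069181 rad; t = (φ − α) mod 2π = 3.872426 rad, q = (β − φ) mod 2π = 3.363709 rad → L = 4.56·(3.872426 + 4.218855 + 3.363709) = 4.56·11.454990 = 52.234753 m
RSR: p² = 2 + d² − 2cos(α−β) + 2d(sin β − sin α) = 6.182743; p = √p² = 2.486512; φ = atan2(cos α − cos β, d − sin α + sin β) = 0.117556 rad; t = (α − φ) mod 2π = 2.224022 rad, q = (φ − β) mod 2π = 3.106214 rad → L = 4.56·(2.224022 + 2.486512 + 3.106214) = 4.56·7.816748 = 35.644370 m
LSR: p² = d² − 2 + 2cos(α−β) + 2d(sin α + sin β) = 14.081175; p = √p² = 3.752489; φ = atan2(−cos α − cos β, d + sin α + sin β) − atan2(−2, p) = 0.897134 rad; t = (φ − α) mod 2π = 4.838741 rad, q = (φ − β) mod 2π = 3.885792 rad → L = 4.56·(4.838741 + 3.752489 + 3.885792) = 4.56·12.477022 = 56.895222 m
RSL: p² = d² − 2 + 2cos(α−β) − 2d(sin α + sin β) = 6.534552; p = √p² = 2.556277; φ = atan2(cos α + cos β, d − sin α − sin β) − atan2(2, p) = -1.209773 rad; t = (α − φ) mod 2π = 3.551351 rad, q = (β − φ) mod 2π = 4.504301 rad → L = 4.56·(3.551351 + 2.556277 + 4.504301) = 4.56·10.611928 = 48.390393 m
RLR: c = (6 − d² + 2cos(α−β) + 2d(sin α − sin β))/8 = 0.227157; p = 2π − arccos c = 4.941546 rad; φ = atan2(cos α − cos β, d − sin α + sin β) = 0.117556 rad; t = (α − φ + p/2) mod 2π = 4.694795 rad, q = (α − β − t + p) mod 2π = 5.576987 rad → L = 4.56·(4.694795 + 4.941546 + 5.576987) = 4.56·15.213328 = 69.372778 m
LRL: c = (6 − d² + 2cos(α−β) − 2d(sin α − sin β))/8 = -1.224842, |c| > 1 → infeasible
Shortest: RSR with L = 35.644370 m ≈ 35.6444 m
Convert RSR to answer units (arcs ×180/π): t = 2.224022·180/π = 127.4271°, p = ρ·p = 4.56·2.486512 = 11.3385 m, q = 3.106214·180/π = 177.9729°, L = 35.6444 m.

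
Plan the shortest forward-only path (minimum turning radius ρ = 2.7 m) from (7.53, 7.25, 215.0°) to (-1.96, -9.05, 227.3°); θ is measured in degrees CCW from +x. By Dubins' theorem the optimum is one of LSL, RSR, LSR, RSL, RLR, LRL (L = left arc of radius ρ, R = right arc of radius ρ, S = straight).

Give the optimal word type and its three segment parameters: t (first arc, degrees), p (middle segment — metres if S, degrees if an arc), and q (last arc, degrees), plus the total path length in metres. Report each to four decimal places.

LSR: t = 25.8397°, p = 17.0493 m, q = 13.5397°, L = 18.9050 m

Let ψ = atan2(Δy, Δx) = atan2(-16.30, -9.49) = -120.2083° be the start→goal bearing.
Normalize: d = |goal − start| / ρ = 18.861339/2.7 = 6.985681, α = (θ_start − ψ) mod 360° = 335.2083° = 5.850489 rad, β = (θ_goal − ψ) mod 360° = 347.5083° = 6.065165 rad.
Common terms: sin α = -0.419320, cos α = 0.907838, sin β = -0.216298, cos β = 0.976327, cos(α−β) = 0.977046, d² = 48.799739. Work in radians in the unit-radius frame; every candidate has L = ρ·(t + p + q).
LSL: p² = 2 + d² − 2cos(α−β) + 2d(sin α − sin β) = 46.009148; p = √p² = 6.783004; φ = atan2(cos β − cos α, d + sin α − sin β) = 0.010097 rad; t = (φ − α) mod 2π = 0.442794 rad, q = (β − φ) mod 2π = 6.055067 rad → L = 2.7·(0.442794 + 6.783004 + 6.055067) = 2.7·13.280865 = 35.858336 m
RSR: p² = 2 + d² − 2cos(α−β) + 2d(sin β − sin α) = 51.682148; p = √p² = 7.189030; φ = atan2(cos α − cos β, d − sin α + sin β) = -0.009527 rad; t = (α − φ) mod 2π = 5.860016 rad, q = (φ − β) mod 2π = 0.208494 rad → L = 2.7·(5.860016 + 7.189030 + 0.208494) = 2.7·13.257540 = 35.795357 m
LSR: p² = d² − 2 + 2cos(α−β) + 2d(sin α + sin β) = 39.873385; p = √p² = 6.314538; φ = atan2(−cos α − cos β, d + sin α + sin β) − atan2(−2, p) = 0.018292 rad; t = (φ − α) mod 2π = 0.450988 rad, q = (φ − β) mod 2π = 0.236313 rad → L = 2.7·(0.450988 + 6.314538 + 0.236313) = 2.7·7.001839 = 18.904965 m
RSL: p² = d² − 2 + 2cos(α−β) − 2d(sin α + sin β) = 57.634276; p = √p² = 7.591724; φ = atan2(cos α + cos β, d − sin α − sin β) − atan2(2, p) = -0.015228 rad; t = (α − φ) mod 2π = 5.865717 rad, q = (β − φ) mod 2π = 6.080393 rad → L = 2.7·(5.865717 + 7.591724 + 6.080393) = 2.7·19.537834 = 52.752151 m
RLR: c = (6 − d² + 2cos(α−β) + 2d(sin α − sin β))/8 = -5.460269, |c| > 1 → infeasible
LRL: c = (6 − d² + 2cos(α−β) − 2d(sin α − sin β))/8 = -4.751144, |c| > 1 → infeasible
Shortest: LSR with L = 18.904965 m ≈ 18.9050 m
Convert LSR to answer units (arcs ×180/π): t = 0.450988·180/π = 25.8397°, p = ρ·p = 2.7·6.314538 = 17.0493 m, q = 0.236313·180/π = 13.5397°, L = 18.9050 m.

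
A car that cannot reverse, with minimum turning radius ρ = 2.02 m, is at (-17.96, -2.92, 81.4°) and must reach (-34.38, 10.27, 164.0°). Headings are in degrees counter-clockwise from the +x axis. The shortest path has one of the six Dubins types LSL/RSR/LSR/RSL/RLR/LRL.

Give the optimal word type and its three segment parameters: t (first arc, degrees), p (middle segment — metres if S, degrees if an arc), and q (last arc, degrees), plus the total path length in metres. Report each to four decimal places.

Let ψ = atan2(Δy, Δx) = atan2(13.19, -16.42) = 141.2255° be the start→goal bearing.
Normalize: d = |goal − start| / ρ = 21.061636/2.02 = 10.426552, α = (θ_start − ψ) mod 360° = 300.1745° = 5.239034 rad, β = (θ_goal − ψ) mod 360° = 22.7745° = 0.397490 rad.
Common terms: sin α = -0.864498, cos α = 0.502636, sin β = 0.387106, cos β = 0.922035, cos(α−β) = 0.128796, d² = 108.712994. Work in radians in the unit-radius frame; every candidate has L = ρ·(t + p + q).
LSL: p² = 2 + d² − 2cos(α−β) + 2d(sin α − sin β) = 84.355574; p = √p² = 9.184529; φ = atan2(cos β − cos α, d + sin α − sin β) = 0.045680 rad; t = (φ − α) mod 2π = 1.089831 rad, q = (β − φ) mod 2π = 0.351811 rad → L = 2.02·(1.089831 + 9.184529 + 0.351811) = 2.02·10.626171 = 21.464865 m
RSR: p² = 2 + d² − 2cos(α−β) + 2d(sin β − sin α) = 136.555232; p = √p² = 11.685685; φ = atan2(cos α − cos β, d − sin α + sin β) = -0.035898 rad; t = (α − φ) mod 2π = 5.274931 rad, q = (φ − β) mod 2π = 5.849797 rad → L = 2.02·(5.274931 + 11.685685 + 5.849797) = 2.02·22.810414 = 46.077035 m
LSR: p² = d² − 2 + 2cos(α−β) + 2d(sin α + sin β) = 97.015462; p = √p² = 9.849643; φ = atan2(−cos α − cos β, d + sin α + sin β) − atan2(−2, p) = 0.058101 rad; t = (φ − α) mod 2π = 1.102253 rad, q = (φ − β) mod 2π = 5.943796 rad → L = 2.02·(1.102253 + 9.849643 + 5.943796) = 2.02·16.895692 = 34.129297 m
RSL: p² = d² − 2 + 2cos(α−β) − 2d(sin α + sin β) = 116.925708; p = √p² = 10.813219; φ = atan2(cos α + cos β, d − sin α − sin β) − atan2(2, p) = -0.052971 rad; t = (α − φ) mod 2π = 5.292005 rad, q = (β − φ) mod 2π = 0.450462 rad → L = 2.02·(5.292005 + 10.813219 + 0.450462) = 2.02·16.555686 = 33.442486 m
RLR: c = (6 − d² + 2cos(α−β) + 2d(sin α − sin β))/8 = -16.069404, |c| > 1 → infeasible
LRL: c = (6 − d² + 2cos(α−β) − 2d(sin α − sin β))/8 = -9.544447, |c| > 1 → infeasible
Shortest: LSL with L = 21.464865 m ≈ 21.4649 m
Convert LSL to answer units (arcs ×180/π): t = 1.089831·180/π = 62.4427°, p = ρ·p = 2.02·9.184529 = 18.5527 m, q = 0.351811·180/π = 20.1573°, L = 21.4649 m.

LSL: t = 62.4427°, p = 18.5527 m, q = 20.1573°, L = 21.4649 m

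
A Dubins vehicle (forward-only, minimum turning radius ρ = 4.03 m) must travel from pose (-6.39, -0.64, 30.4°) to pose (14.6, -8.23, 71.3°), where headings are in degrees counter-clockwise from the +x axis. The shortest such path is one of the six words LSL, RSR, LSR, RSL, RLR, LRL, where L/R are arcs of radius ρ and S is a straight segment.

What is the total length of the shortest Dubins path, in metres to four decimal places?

Let ψ = atan2(Δy, Δx) = atan2(-7.59, 20.99) = -19.8800° be the start→goal bearing.
Normalize: d = |goal − start| / ρ = 22.320130/4.03 = 5.538494, α = (θ_start − ψ) mod 360° = 50.2800° = 0.877552 rad, β = (θ_goal − ψ) mod 360° = 91.1800° = 1.591392 rad.
Common terms: sin α = 0.769177, cos α = 0.639036, sin β = 0.999788, cos β = -0.020594, cos(α−β) = 0.755853, d² = 30.674913. Work in radians in the unit-radius frame; every candidate has L = ρ·(t + p + q).
LSL: p² = 2 + d² − 2cos(α−β) + 2d(sin α − sin β) = 28.608731; p = √p² = 5.348713; φ = atan2(cos β − cos α, d + sin α − sin β) = -0.123640 rad; t = (φ − α) mod 2π = 5.281994 rad, q = (β − φ) mod 2π = 1.715031 rad → L = 4.03·(5.281994 + 5.348713 + 1.715031) = 4.03·12.345738 = 49.753324 m
RSR: p² = 2 + d² − 2cos(α−β) + 2d(sin β − sin α) = 33.717682; p = √p² = 5.806693; φ = atan2(cos α − cos β, d − sin α + sin β) = 0.113844 rad; t = (α − φ) mod 2π = 0.763708 rad, q = (φ − β) mod 2π = 4.805638 rad → L = 4.03·(0.763708 + 5.806693 + 4.805638) = 4.03·11.376039 = 45.845435 m
LSR: p² = d² − 2 + 2cos(α−β) + 2d(sin α + sin β) = 49.781421; p = √p² = 7.055595; φ = atan2(−cos α − cos β, d + sin α + sin β) − atan2(−2, p) = 0.191787 rad; t = (φ − α) mod 2π = 5.597420 rad, q = (φ − β) mod 2π = 4.883580 rad → L = 4.03·(5.597420 + 7.055595 + 4.883580) = 4.03·17.536595 = 70.672478 m
RSL: p² = d² − 2 + 2cos(α−β) − 2d(sin α + sin β) = 10.591819; p = √p² = 3.254508; φ = atan2(cos α + cos β, d − sin α − sin β) − atan2(2, p) = -0.388422 rad; t = (α − φ) mod 2π = 1.265974 rad, q = (β − φ) mod 2π = 1.979813 rad → L = 4.03·(1.265974 + 3.254508 + 1.979813) = 4.03·6.500295 = 26.196188 m
RLR: c = (6 − d² + 2cos(α−β) + 2d(sin α − sin β))/8 = -3.214710, |c| > 1 → infeasible
LRL: c = (6 − d² + 2cos(α−β) − 2d(sin α − sin β))/8 = -2.576091, |c| > 1 → infeasible
Shortest: RSL with L = 26.196188 m ≈ 26.1962 m

26.1962 m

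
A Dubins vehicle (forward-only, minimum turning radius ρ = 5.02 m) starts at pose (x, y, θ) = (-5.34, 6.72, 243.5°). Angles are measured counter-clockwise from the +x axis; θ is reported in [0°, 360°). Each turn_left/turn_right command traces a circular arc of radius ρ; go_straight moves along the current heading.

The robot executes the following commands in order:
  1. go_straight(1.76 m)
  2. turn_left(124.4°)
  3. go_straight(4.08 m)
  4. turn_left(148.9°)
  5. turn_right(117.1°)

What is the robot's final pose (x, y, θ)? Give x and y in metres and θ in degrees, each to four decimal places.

(3.1571, 16.5563, 39.7000°)

set_pose: (x, y, θ) = (-5.3400, 6.7200, 243.5000°), ρ = 5.02
go_straight(1.76): x += 1.76·cos θ, y += 1.76·sin θ → (-6.1253, 5.1449, 243.5000°)
turn_left(124.4°): centre at ρ to the left, rotate +124.4° → (-0.9428, -2.0674, 367.9000° ≡ 7.9000°)
go_straight(4.08): x += 4.08·cos θ, y += 4.08·sin θ → (3.0985, -1.5066, 7.9000°)
turn_left(148.9°): centre at ρ to the left, rotate +148.9° → (4.3861, 8.0798, 156.8000°)
turn_right(117.1°): centre at ρ to the right, rotate −117.1° → (3.1571, 16.5563, 39.7000°)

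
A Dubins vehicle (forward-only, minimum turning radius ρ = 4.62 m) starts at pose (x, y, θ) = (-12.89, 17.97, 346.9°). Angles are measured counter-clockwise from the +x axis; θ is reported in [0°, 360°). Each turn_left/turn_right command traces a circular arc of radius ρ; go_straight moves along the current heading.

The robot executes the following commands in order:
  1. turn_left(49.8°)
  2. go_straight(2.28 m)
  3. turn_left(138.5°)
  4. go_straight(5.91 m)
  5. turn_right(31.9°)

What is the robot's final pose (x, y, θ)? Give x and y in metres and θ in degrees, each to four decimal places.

set_pose: (x, y, θ) = (-12.8900, 17.9700, 346.9000°), ρ = 4.62
turn_left(49.8°): centre at ρ to the left, rotate +49.8° → (-9.0818, 18.7656, 396.7000° ≡ 36.7000°)
go_straight(2.28): x += 2.28·cos θ, y += 2.28·sin θ → (-7.2538, 20.1282, 36.7000°)
turn_left(138.5°): centre at ρ to the left, rotate +138.5° → (-9.6282, 28.4362, 175.2000°)
go_straight(5.91): x += 5.91·cos θ, y += 5.91·sin θ → (-15.5175, 28.9307, 175.2000°)
turn_right(31.9°): centre at ρ to the right, rotate −31.9° → (-17.8919, 29.8303, 143.3000°)

(-17.8919, 29.8303, 143.3000°)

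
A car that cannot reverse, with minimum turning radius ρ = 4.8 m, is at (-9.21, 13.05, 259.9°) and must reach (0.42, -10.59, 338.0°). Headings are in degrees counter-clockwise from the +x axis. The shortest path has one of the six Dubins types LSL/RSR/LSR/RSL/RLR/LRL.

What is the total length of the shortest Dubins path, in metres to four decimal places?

Let ψ = atan2(Δy, Δx) = atan2(-23.64, 9.63) = -67.8360° be the start→goal bearing.
Normalize: d = |goal − start| / ρ = 25.526192/4.8 = 5.317957, α = (θ_start − ψ) mod 360° = 327.7360° = 5.720072 rad, β = (θ_goal − ψ) mod 360° = 45.8360° = 0.799988 rad.
Common terms: sin α = -0.533822, cos α = 0.845597, sin β = 0.717348, cos β = 0.696715, cos(α−β) = 0.206204, d² = 28.280664. Work in radians in the unit-radius frame; every candidate has L = ρ·(t + p + q).
LSL: p² = 2 + d² − 2cos(α−β) + 2d(sin α − sin β) = 16.560922; p = √p² = 4.069511; φ = atan2(cos β − cos α, d + sin α − sin β) = -0.036593 rad; t = (φ − α) mod 2π = 0.526521 rad, q = (β − φ) mod 2π = 0.836581 rad → L = 4.8·(0.526521 + 4.069511 + 0.836581) = 4.8·5.432613 = 26.076545 m
RSR: p² = 2 + d² − 2cos(α−β) + 2d(sin β − sin α) = 43.175589; p = √p² = 6.570813; φ = atan2(cos α − cos β, d − sin α + sin β) = 0.022660 rad; t = (α − φ) mod 2π = 5.697412 rad, q = (φ − β) mod 2π = 5.505857 rad → L = 4.8·(5.697412 + 6.570813 + 5.505857) = 4.8·17.774082 = 85.315593 m
LSR: p² = d² − 2 + 2cos(α−β) + 2d(sin α + sin β) = 28.645043; p = √p² = 5.352106; φ = atan2(−cos α − cos β, d + sin α + sin β) − atan2(−2, p) = 0.084289 rad; t = (φ − α) mod 2π = 0.647402 rad, q = (φ − β) mod 2π = 5.567485 rad → L = 4.8·(0.647402 + 5.352106 + 5.567485) = 4.8·11.566994 = 55.521572 m
RSL: p² = d² − 2 + 2cos(α−β) − 2d(sin α + sin β) = 24.741102; p = √p² = 4.974043; φ = atan2(cos α + cos β, d − sin α − sin β) − atan2(2, p) = -0.090494 rad; t = (α − φ) mod 2π = 5.810565 rad, q = (β − φ) mod 2π = 0.890482 rad → L = 4.8·(5.810565 + 4.974043 + 0.890482) = 4.8·11.675090 = 56.040432 m
RLR: c = (6 − d² + 2cos(α−β) + 2d(sin α − sin β))/8 = -4.396949, |c| > 1 → infeasible
LRL: c = (6 − d² + 2cos(α−β) − 2d(sin α − sin β))/8 = -1.070115, |c| > 1 → infeasible
Shortest: LSL with L = 26.076545 m ≈ 26.0765 m

26.0765 m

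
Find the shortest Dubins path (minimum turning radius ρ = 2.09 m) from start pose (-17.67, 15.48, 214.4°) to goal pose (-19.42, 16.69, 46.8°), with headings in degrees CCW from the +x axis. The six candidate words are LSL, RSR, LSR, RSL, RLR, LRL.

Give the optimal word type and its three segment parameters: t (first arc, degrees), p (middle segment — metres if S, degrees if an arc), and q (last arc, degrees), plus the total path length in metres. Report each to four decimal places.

LRL: t = 52.9330°, p = 263.5079°, q = 42.9749°, L = 13.1105 m

Let ψ = atan2(Δy, Δx) = atan2(1.21, -1.75) = 145.3389° be the start→goal bearing.
Normalize: d = |goal − start| / ρ = 2.127581/2.09 = 1.017981, α = (θ_start − ψ) mod 360° = 69.0611° = 1.205343 rad, β = (θ_goal − ψ) mod 360° = 261.4611° = 4.563357 rad.
Common terms: sin α = 0.933962, cos α = 0.357372, sin β = -0.988915, cos β = -0.148481, cos(α−β) = -0.976672, d² = 1.036286. Work in radians in the unit-radius frame; every candidate has L = ρ·(t + p + q).
LSL: p² = 2 + d² − 2cos(α−β) + 2d(sin α − sin β) = 8.904536; p = √p² = 2.984047; φ = atan2(cos β − cos α, d + sin α − sin β) = -0.170342 rad; t = (φ − α) mod 2π = 4.907500 rad, q = (β − φ) mod 2π = 4.733699 rad → L = 2.09·(4.907500 + 2.984047 + 4.733699) = 2.09·12.625246 = 26.386764 m
RSR: p² = 2 + d² − 2cos(α−β) + 2d(sin β − sin α) = 1.074724; p = √p² = 1.036689; φ = atan2(cos α − cos β, d − sin α + sin β) = 2.631852 rad; t = (α − φ) mod 2π = 4.856677 rad, q = (φ − β) mod 2π = 4.351680 rad → L = 2.09·(4.856677 + 1.036689 + 4.351680) = 2.09·10.245046 = 21.412147 m
LSR: p² = d² − 2 + 2cos(α−β) + 2d(sin α + sin β) = -3.028942 < 0 → infeasible
RSL: p² = d² − 2 + 2cos(α−β) − 2d(sin α + sin β) = -2.805176 < 0 → infeasible
RLR: c = (6 − d² + 2cos(α−β) + 2d(sin α − sin β))/8 = 0.865659; p = 2π − arccos c = 5.758855 rad; φ = atan2(cos α − cos β, d − sin α + sin β) = 2.631852 rad; t = (α − φ + p/2) mod 2π = 1.452919 rad, q = (α − β − t + p) mod 2π = 0.947923 rad → L = 2.09·(1.452919 + 5.758855 + 0.947923) = 2.09·8.159697 = 17.053766 m
LRL: c = (6 − d² + 2cos(α−β) − 2d(sin α − sin β))/8 = -0.113067; p = 2π − arccos c = 4.599080 rad; φ = atan2(cos β − cos α, d + sin α − sin β) = -0.170342 rad; t = (φ − α + p/2) mod 2π = 0.923855 rad, q = (β − α − t + p) mod 2π = 0.750053 rad → L = 2.09·(0.923855 + 4.599080 + 0.750053) = 2.09·6.272987 = 13.110544 m
Shortest: LRL with L = 13.110544 m ≈ 13.1105 m
Convert LRL to answer units (arcs ×180/π): t = 0.923855·180/π = 52.9330°, p = 4.599080·180/π = 263.5079°, q = 0.750053·180/π = 42.9749°, L = 13.1105 m.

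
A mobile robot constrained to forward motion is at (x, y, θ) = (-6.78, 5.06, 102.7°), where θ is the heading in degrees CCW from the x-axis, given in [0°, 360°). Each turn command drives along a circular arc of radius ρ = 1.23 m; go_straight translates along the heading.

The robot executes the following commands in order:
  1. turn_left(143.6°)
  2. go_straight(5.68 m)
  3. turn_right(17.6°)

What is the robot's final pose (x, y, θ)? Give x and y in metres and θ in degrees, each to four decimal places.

set_pose: (x, y, θ) = (-6.7800, 5.0600, 102.7000°), ρ = 1.23
turn_left(143.6°): centre at ρ to the left, rotate +143.6° → (-9.1062, 5.2840, 246.3000°)
go_straight(5.68): x += 5.68·cos θ, y += 5.68·sin θ → (-11.3892, 0.0830, 246.3000°)
turn_right(17.6°): centre at ρ to the right, rotate −17.6° → (-11.5914, -0.2344, 228.7000°)

(-11.5914, -0.2344, 228.7000°)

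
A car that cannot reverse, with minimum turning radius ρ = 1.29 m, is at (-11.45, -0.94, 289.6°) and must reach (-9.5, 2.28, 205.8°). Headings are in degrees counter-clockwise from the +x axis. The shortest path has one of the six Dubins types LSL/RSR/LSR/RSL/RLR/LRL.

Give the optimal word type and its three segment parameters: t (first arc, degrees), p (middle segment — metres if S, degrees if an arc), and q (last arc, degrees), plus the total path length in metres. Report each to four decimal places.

Let ψ = atan2(Δy, Δx) = atan2(3.22, 1.95) = 58.8013° be the start→goal bearing.
Normalize: d = |goal − start| / ρ = 3.764426/1.29 = 2.918159, α = (θ_start − ψ) mod 360° = 230.7987° = 4.028197 rad, β = (θ_goal − ψ) mod 360° = 146.9987° = 2.565611 rad.
Common terms: sin α = -0.774930, cos α = -0.632047, sin β = 0.544658, cos β = -0.838658, cos(α−β) = 0.107999, d² = 8.515654. Work in radians in the unit-radius frame; every candidate has L = ρ·(t + p + q).
LSL: p² = 2 + d² − 2cos(α−β) + 2d(sin α − sin β) = 2.598118; p = √p² = 1.611868; φ = atan2(cos β − cos α, d + sin α − sin β) = -0.128535 rad; t = (φ − α) mod 2π = 2.126454 rad, q = (β − φ) mod 2π = 2.694146 rad → L = 1.29·(2.126454 + 1.611868 + 2.694146) = 1.29·6.432467 = 8.297883 m
RSR: p² = 2 + d² − 2cos(α−β) + 2d(sin β − sin α) = 18.001193; p = √p² = 4.242781; φ = atan2(cos α − cos β, d − sin α + sin β) = 0.048716 rad; t = (α − φ) mod 2π = 3.979481 rad, q = (φ − β) mod 2π = 3.766291 rad → L = 1.29·(3.979481 + 4.242781 + 3.766291) = 1.29·11.988553 = 15.465233 m
LSR: p² = d² − 2 + 2cos(α−β) + 2d(sin α + sin β) = 5.387714; p = √p² = 2.321145; φ = atan2(−cos α − cos β, d + sin α + sin β) − atan2(−2, p) = 1.211875 rad; t = (φ − α) mod 2π = 3.466864 rad, q = (φ − β) mod 2π = 4.929450 rad → L = 1.29·(3.466864 + 2.321145 + 4.929450) = 1.29·10.717459 = 13.825522 m
RSL: p² = d² − 2 + 2cos(α−β) − 2d(sin α + sin β) = 8.075591; p = √p² = 2.841758; φ = atan2(cos α + cos β, d − sin α − sin β) − atan2(2, p) = -1.050267 rad; t = (α − φ) mod 2π = 5.078464 rad, q = (β − φ) mod 2π = 3.615878 rad → L = 1.29·(5.078464 + 2.841758 + 3.615878) = 1.29·11.536100 = 14.881569 m
RLR: c = (6 − d² + 2cos(α−β) + 2d(sin α − sin β))/8 = -1.250149, |c| > 1 → infeasible
LRL: c = (6 − d² + 2cos(α−β) − 2d(sin α − sin β))/8 = 0.675235; p = 2π − arccos c = 5.453673 rad; φ = atan2(cos β − cos α, d + sin α − sin β) = -0.128535 rad; t = (φ − α + p/2) mod 2π = 4.853290 rad, q = (β − α − t + p) mod 2π = 5.420982 rad → L = 1.29·(4.853290 + 5.453673 + 5.420982) = 1.29·15.727945 = 20.289049 m
Shortest: LSL with L = 8.297883 m ≈ 8.2979 m
Convert LSL to answer units (arcs ×180/π): t = 2.126454·180/π = 121.8368°, p = ρ·p = 1.29·1.611868 = 2.0793 m, q = 2.694146·180/π = 154.3632°, L = 8.2979 m.

LSL: t = 121.8368°, p = 2.0793 m, q = 154.3632°, L = 8.2979 m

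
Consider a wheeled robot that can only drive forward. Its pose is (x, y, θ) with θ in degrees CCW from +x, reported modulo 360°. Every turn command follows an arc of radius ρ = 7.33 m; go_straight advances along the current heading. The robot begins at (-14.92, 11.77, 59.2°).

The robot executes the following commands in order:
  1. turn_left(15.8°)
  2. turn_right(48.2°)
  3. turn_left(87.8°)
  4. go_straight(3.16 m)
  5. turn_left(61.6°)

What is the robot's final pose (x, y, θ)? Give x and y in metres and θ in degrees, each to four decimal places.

set_pose: (x, y, θ) = (-14.9200, 11.7700, 59.2000°), ρ = 7.33
turn_left(15.8°): centre at ρ to the left, rotate +15.8° → (-14.1359, 13.6261, 75.0000°)
turn_right(48.2°): centre at ρ to the right, rotate −48.2° → (-10.3606, 18.2716, 26.8000°)
turn_left(87.8°): centre at ρ to the left, rotate +87.8° → (-7.0009, 27.8656, 114.6000°)
go_straight(3.16): x += 3.16·cos θ, y += 3.16·sin θ → (-8.3163, 30.7388, 114.6000°)
turn_left(61.6°): centre at ρ to the left, rotate +61.6° → (-14.4952, 35.0014, 176.2000°)

(-14.4952, 35.0014, 176.2000°)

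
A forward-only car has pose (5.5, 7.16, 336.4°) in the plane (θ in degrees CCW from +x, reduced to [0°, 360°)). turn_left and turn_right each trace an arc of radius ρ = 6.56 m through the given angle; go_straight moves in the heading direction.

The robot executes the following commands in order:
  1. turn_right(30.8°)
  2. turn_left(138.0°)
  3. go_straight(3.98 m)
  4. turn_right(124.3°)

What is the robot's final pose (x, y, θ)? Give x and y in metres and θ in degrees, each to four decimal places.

(31.3012, 16.2522, 319.3000°)

set_pose: (x, y, θ) = (5.5000, 7.1600, 336.4000°), ρ = 6.56
turn_right(30.8°): centre at ρ to the right, rotate −30.8° → (8.2077, 4.9674, 305.6000°)
turn_left(138.0°): centre at ρ to the left, rotate +138.0° → (20.0607, 8.0549, 443.6000° ≡ 83.6000°)
go_straight(3.98): x += 3.98·cos θ, y += 3.98·sin θ → (20.5044, 12.0101, 83.6000°)
turn_right(124.3°): centre at ρ to the right, rotate −124.3° → (31.3012, 16.2522, -40.7000° ≡ 319.3000°)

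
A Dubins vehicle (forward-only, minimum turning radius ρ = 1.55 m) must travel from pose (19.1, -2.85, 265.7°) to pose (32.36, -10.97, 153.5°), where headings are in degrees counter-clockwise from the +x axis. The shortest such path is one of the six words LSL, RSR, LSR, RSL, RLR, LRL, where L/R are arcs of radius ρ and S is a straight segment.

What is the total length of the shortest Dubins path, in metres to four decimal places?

Let ψ = atan2(Δy, Δx) = atan2(-8.12, 13.26) = -31.4820° be the start→goal bearing.
Normalize: d = |goal − start| / ρ = 15.548698/1.55 = 10.031418, α = (θ_start − ψ) mod 360° = 297.1820° = 5.186804 rad, β = (θ_goal − ψ) mod 360° = 184.9820° = 3.228544 rad.
Common terms: sin α = -0.889560, cos α = 0.456818, sin β = -0.086842, cos β = -0.996222, cos(α−β) = -0.377841, d² = 100.629344. Work in radians in the unit-radius frame; every candidate has L = ρ·(t + p + q).
LSL: p² = 2 + d² − 2cos(α−β) + 2d(sin α − sin β) = 87.280228; p = √p² = 9.342389; φ = atan2(cos β − cos α, d + sin α − sin β) = -0.156166 rad; t = (φ − α) mod 2π = 0.940215 rad, q = (β − φ) mod 2π = 3.384710 rad → L = 1.55·(0.940215 + 9.342389 + 3.384710) = 1.55·13.667315 = 21.184338 m
RSR: p² = 2 + d² − 2cos(α−β) + 2d(sin β − sin α) = 119.489824; p = √p² = 10.931140; φ = atan2(cos α − cos β, d − sin α + sin β) = 0.133321 rad; t = (α − φ) mod 2π = 5.053483 rad, q = (φ − β) mod 2π = 3.187962 rad → L = 1.55·(5.053483 + 10.931140 + 3.187962) = 1.55·19.172585 = 29.717506 m
LSR: p² = d² − 2 + 2cos(α−β) + 2d(sin α + sin β) = 78.284261; p = √p² = 8.847839; φ = atan2(−cos α − cos β, d + sin α + sin β) − atan2(−2, p) = 0.281807 rad; t = (φ − α) mod 2π = 1.378189 rad, q = (φ − β) mod 2π = 3.336448 rad → L = 1.55·(1.378189 + 8.847839 + 3.336448) = 1.55·13.562476 = 21.021838 m
RSL: p² = d² − 2 + 2cos(α−β) − 2d(sin α + sin β) = 117.463064; p = √p² = 10.838038; φ = atan2(cos α + cos β, d − sin α − sin β) − atan2(2, p) = -0.231445 rad; t = (α − φ) mod 2π = 5.418249 rad, q = (β − φ) mod 2π = 3.459990 rad → L = 1.55·(5.418249 + 10.838038 + 3.459990) = 1.55·19.716276 = 30.560228 m
RLR: c = (6 − d² + 2cos(α−β) + 2d(sin α − sin β))/8 = -13.936228, |c| > 1 → infeasible
LRL: c = (6 − d² + 2cos(α−β) − 2d(sin α − sin β))/8 = -9.910029, |c| > 1 → infeasible
Shortest: LSR with L = 21.021838 m ≈ 21.0218 m

21.0218 m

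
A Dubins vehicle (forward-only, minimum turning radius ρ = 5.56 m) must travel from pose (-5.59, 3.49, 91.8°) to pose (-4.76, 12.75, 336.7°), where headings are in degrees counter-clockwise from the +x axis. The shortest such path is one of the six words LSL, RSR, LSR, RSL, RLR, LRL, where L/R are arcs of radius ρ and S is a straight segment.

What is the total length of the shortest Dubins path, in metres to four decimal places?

39.5231 m

Let ψ = atan2(Δy, Δx) = atan2(9.26, 0.83) = 84.8781° be the start→goal bearing.
Normalize: d = |goal − start| / ρ = 9.297123/5.56 = 1.672144, α = (θ_start − ψ) mod 360° = 6.9219° = 0.120810 rad, β = (θ_goal − ψ) mod 360° = 251.8219° = 4.395121 rad.
Common terms: sin α = 0.120516, cos α = 0.992711, sin β = -0.950091, cos β = -0.311972, cos(α−β) = -0.424199, d² = 2.796067. Work in radians in the unit-radius frame; every candidate has L = ρ·(t + p + q).
LSL: p² = 2 + d² − 2cos(α−β) + 2d(sin α − sin β) = 9.224887; p = √p² = 3.037250; φ = atan2(cos β − cos α, d + sin α − sin β) = -0.444006 rad; t = (φ − α) mod 2π = 5.718369 rad, q = (β − φ) mod 2π = 4.839127 rad → L = 5.56·(5.718369 + 3.037250 + 4.839127) = 5.56·13.594747 = 75.586791 m
RSR: p² = 2 + d² − 2cos(α−β) + 2d(sin β − sin α) = 2.064045; p = √p² = 1.436678; φ = atan2(cos α − cos β, d − sin α + sin β) = 1.138783 rad; t = (α − φ) mod 2π = 5.265212 rad, q = (φ − β) mod 2π = 3.026847 rad → L = 5.56·(5.265212 + 1.436678 + 3.026847) = 5.56·9.728738 = 54.091782 m
LSR: p² = d² − 2 + 2cos(α−β) + 2d(sin α + sin β) = -2.826671 < 0 → infeasible
RSL: p² = d² − 2 + 2cos(α−β) − 2d(sin α + sin β) = 2.722007; p = √p² = 1.649851; φ = atan2(cos α + cos β, d − sin α − sin β) − atan2(2, p) = -0.615365 rad; t = (α − φ) mod 2π = 0.736174 rad, q = (β − φ) mod 2π = 5.010486 rad → L = 5.56·(0.736174 + 1.649851 + 5.010486) = 5.56·7.396511 = 41.124600 m
RLR: c = (6 − d² + 2cos(α−β) + 2d(sin α − sin β))/8 = 0.741994; p = 2π − arccos c = 5.548429 rad; φ = atan2(cos α − cos β, d − sin α + sin β) = 1.138783 rad; t = (α − φ + p/2) mod 2π = 1.756241 rad, q = (α − β − t + p) mod 2π = 5.801062 rad → L = 5.56·(1.756241 + 5.548429 + 5.801062) = 5.56·13.105733 = 72.867874 m
LRL: c = (6 − d² + 2cos(α−β) − 2d(sin α − sin β))/8 = -0.153111; p = 2π − arccos c = 4.558673 rad; φ = atan2(cos β − cos α, d + sin α − sin β) = -0.444006 rad; t = (φ − α + p/2) mod 2π = 1.714521 rad, q = (β − α − t + p) mod 2π = 0.835279 rad → L = 5.56·(1.714521 + 4.558673 + 0.835279) = 5.56·7.108473 = 39.523110 m
Shortest: LRL with L = 39.523110 m ≈ 39.5231 m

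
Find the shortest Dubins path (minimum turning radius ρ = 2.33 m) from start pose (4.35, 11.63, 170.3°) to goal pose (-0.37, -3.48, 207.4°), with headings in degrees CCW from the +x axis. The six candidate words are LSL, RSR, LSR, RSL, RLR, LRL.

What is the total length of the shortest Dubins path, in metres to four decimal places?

17.3700 m

Let ψ = atan2(Δy, Δx) = atan2(-15.11, -4.72) = -107.3475° be the start→goal bearing.
Normalize: d = |goal − start| / ρ = 15.830051/2.33 = 6.794013, α = (θ_start − ψ) mod 360° = 277.6475° = 4.845864 rad, β = (θ_goal − ψ) mod 360° = 314.7475° = 5.493381 rad.
Common terms: sin α = -0.991105, cos α = 0.133079, sin β = -0.710216, cos β = 0.703984, cos(α−β) = 0.797584, d² = 46.158614. Work in radians in the unit-radius frame; every candidate has L = ρ·(t + p + q).
LSL: p² = 2 + d² − 2cos(α−β) + 2d(sin α − sin β) = 42.746706; p = √p² = 6.538097; φ = atan2(cos β − cos α, d + sin α − sin β) = 0.087431 rad; t = (φ − α) mod 2π = 1.524753 rad, q = (β − φ) mod 2π = 5.405950 rad → L = 2.33·(1.524753 + 6.538097 + 5.405950) = 2.33·13.468799 = 31.382302 m
RSR: p² = 2 + d² − 2cos(α−β) + 2d(sin β − sin α) = 50.380186; p = √p² = 7.097900; φ = atan2(cos α − cos β, d − sin α + sin β) = -0.080520 rad; t = (α − φ) mod 2π = 4.926384 rad, q = (φ − β) mod 2π = 0.709284 rad → L = 2.33·(4.926384 + 7.097900 + 0.709284) = 2.33·12.733568 = 29.669214 m
LSR: p² = d² − 2 + 2cos(α−β) + 2d(sin α + sin β) = 22.636188; p = √p² = 4.757750; φ = atan2(−cos α − cos β, d + sin α + sin β) − atan2(−2, p) = 0.235031 rad; t = (φ − α) mod 2π = 1.672352 rad, q = (φ − β) mod 2π = 1.024835 rad → L = 2.33·(1.672352 + 4.757750 + 1.024835) = 2.33·7.454938 = 17.370005 m
RSL: p² = d² − 2 + 2cos(α−β) − 2d(sin α + sin β) = 68.871376; p = √p² = 8.298878; φ = atan2(cos α + cos β, d − sin α − sin β) − atan2(2, p) = -0.138272 rad; t = (α − φ) mod 2π = 4.984136 rad, q = (β − φ) mod 2π = 5.631653 rad → L = 2.33·(4.984136 + 8.298878 + 5.631653) = 2.33·18.914667 = 44.071173 m
RLR: c = (6 − d² + 2cos(α−β) + 2d(sin α − sin β))/8 = -5.297523, |c| > 1 → infeasible
LRL: c = (6 − d² + 2cos(α−β) − 2d(sin α − sin β))/8 = -4.343338, |c| > 1 → infeasible
Shortest: LSR with L = 17.370005 m ≈ 17.3700 m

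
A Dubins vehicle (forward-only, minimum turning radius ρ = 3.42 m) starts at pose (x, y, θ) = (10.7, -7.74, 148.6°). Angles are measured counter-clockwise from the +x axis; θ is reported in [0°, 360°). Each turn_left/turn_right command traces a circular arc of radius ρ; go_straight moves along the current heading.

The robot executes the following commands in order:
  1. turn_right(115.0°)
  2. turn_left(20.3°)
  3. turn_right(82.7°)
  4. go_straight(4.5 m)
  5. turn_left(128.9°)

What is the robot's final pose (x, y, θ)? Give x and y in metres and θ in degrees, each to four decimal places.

set_pose: (x, y, θ) = (10.7000, -7.7400, 148.6000°), ρ = 3.42
turn_right(115.0°): centre at ρ to the right, rotate −115.0° → (10.5893, -1.9723, 33.6000°)
turn_left(20.3°): centre at ρ to the left, rotate +20.3° → (11.4600, -1.1387, 53.9000°)
turn_right(82.7°): centre at ρ to the right, rotate −82.7° → (15.8709, -0.1568, -28.8000° ≡ 331.2000°)
go_straight(4.5): x += 4.5·cos θ, y += 4.5·sin θ → (19.8143, -2.3247, 331.2000°)
turn_left(128.9°): centre at ρ to the left, rotate +128.9° → (24.8289, 1.2720, 460.1000° ≡ 100.1000°)

(24.8289, 1.2720, 100.1000°)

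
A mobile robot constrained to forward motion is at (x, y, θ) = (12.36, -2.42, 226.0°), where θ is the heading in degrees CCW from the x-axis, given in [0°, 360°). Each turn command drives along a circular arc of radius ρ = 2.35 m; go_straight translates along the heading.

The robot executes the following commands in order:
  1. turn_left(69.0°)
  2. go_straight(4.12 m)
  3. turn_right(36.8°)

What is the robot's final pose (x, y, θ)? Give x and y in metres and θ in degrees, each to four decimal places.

(13.8323, -10.2533, 258.2000°)

set_pose: (x, y, θ) = (12.3600, -2.4200, 226.0000°), ρ = 2.35
turn_left(69.0°): centre at ρ to the left, rotate +69.0° → (11.9206, -5.0456, 295.0000°)
go_straight(4.12): x += 4.12·cos θ, y += 4.12·sin θ → (13.6618, -8.7796, 295.0000°)
turn_right(36.8°): centre at ρ to the right, rotate −36.8° → (13.8323, -10.2533, 258.2000°)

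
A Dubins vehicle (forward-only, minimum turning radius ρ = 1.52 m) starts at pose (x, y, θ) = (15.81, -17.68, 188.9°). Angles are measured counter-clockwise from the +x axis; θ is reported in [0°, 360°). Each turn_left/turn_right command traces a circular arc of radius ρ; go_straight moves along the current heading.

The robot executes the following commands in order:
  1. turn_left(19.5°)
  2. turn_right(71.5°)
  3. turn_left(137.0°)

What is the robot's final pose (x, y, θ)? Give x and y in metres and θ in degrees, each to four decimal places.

(11.0056, -18.8306, 273.9000°)

set_pose: (x, y, θ) = (15.8100, -17.6800, 188.9000°), ρ = 1.52
turn_left(19.5°): centre at ρ to the left, rotate +19.5° → (15.3222, -17.8446, 208.4000°)
turn_right(71.5°): centre at ρ to the right, rotate −71.5° → (13.5607, -17.6174, 136.9000°)
turn_left(137.0°): centre at ρ to the left, rotate +137.0° → (11.0056, -18.8306, 273.9000°)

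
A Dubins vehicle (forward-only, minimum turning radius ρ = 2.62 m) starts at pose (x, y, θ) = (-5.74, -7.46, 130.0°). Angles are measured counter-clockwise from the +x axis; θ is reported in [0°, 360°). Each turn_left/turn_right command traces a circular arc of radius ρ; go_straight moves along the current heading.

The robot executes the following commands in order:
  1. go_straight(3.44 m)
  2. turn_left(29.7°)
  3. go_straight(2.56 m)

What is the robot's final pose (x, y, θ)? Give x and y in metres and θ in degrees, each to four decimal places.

(-11.4503, -3.1635, 159.7000°)

set_pose: (x, y, θ) = (-5.7400, -7.4600, 130.0000°), ρ = 2.62
go_straight(3.44): x += 3.44·cos θ, y += 3.44·sin θ → (-7.9512, -4.8248, 130.0000°)
turn_left(29.7°): centre at ρ to the left, rotate +29.7° → (-9.0493, -4.0516, 159.7000°)
go_straight(2.56): x += 2.56·cos θ, y += 2.56·sin θ → (-11.4503, -3.1635, 159.7000°)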